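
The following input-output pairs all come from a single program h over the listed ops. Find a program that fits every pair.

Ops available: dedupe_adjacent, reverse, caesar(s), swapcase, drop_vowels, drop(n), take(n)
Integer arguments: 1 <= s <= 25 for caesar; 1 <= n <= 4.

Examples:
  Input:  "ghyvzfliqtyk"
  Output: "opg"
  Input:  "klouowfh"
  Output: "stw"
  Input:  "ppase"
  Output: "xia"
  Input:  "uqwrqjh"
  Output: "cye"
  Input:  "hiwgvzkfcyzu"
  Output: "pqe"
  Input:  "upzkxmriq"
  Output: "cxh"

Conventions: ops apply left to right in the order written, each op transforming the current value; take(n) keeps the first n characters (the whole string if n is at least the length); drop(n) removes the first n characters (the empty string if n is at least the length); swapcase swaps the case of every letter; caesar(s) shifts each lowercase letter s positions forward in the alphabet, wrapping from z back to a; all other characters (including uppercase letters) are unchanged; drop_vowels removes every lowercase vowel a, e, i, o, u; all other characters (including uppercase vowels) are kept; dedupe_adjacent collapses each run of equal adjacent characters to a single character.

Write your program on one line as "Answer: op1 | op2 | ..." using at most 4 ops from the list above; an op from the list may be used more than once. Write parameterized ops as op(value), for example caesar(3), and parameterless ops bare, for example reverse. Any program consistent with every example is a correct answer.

caesar(8) | dedupe_adjacent | take(3)

Check, running the answer program on each example:
  "ghyvzfliqtyk" -> "opgdhntqybgs" -> "opgdhntqybgs" -> "opg"
  "klouowfh" -> "stwcwenp" -> "stwcwenp" -> "stw"
  "ppase" -> "xxiam" -> "xiam" -> "xia"
  "uqwrqjh" -> "cyezyrp" -> "cyezyrp" -> "cye"
  "hiwgvzkfcyzu" -> "pqeodhsnkghc" -> "pqeodhsnkghc" -> "pqe"
  "upzkxmriq" -> "cxhsfuzqy" -> "cxhsfuzqy" -> "cxh"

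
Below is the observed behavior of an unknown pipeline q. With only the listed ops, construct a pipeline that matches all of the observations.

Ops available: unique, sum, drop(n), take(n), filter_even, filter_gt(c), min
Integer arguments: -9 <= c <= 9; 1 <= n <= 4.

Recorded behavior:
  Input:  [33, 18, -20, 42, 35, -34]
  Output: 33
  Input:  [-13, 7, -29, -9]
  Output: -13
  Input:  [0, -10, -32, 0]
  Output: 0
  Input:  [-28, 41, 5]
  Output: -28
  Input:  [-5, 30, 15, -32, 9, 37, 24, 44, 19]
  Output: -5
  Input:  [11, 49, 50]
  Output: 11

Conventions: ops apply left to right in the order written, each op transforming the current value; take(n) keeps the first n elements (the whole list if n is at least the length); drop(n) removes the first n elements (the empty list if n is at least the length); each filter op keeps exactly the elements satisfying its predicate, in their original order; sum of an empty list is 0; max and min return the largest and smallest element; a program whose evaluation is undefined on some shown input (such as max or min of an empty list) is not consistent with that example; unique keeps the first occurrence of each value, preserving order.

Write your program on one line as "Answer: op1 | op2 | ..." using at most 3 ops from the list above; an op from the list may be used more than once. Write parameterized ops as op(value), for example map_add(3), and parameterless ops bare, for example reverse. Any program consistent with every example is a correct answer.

take(1) | min

Check, running the answer program on each example:
  [33, 18, -20, 42, 35, -34] -> [33] -> 33
  [-13, 7, -29, -9] -> [-13] -> -13
  [0, -10, -32, 0] -> [0] -> 0
  [-28, 41, 5] -> [-28] -> -28
  [-5, 30, 15, -32, 9, 37, 24, 44, 19] -> [-5] -> -5
  [11, 49, 50] -> [11] -> 11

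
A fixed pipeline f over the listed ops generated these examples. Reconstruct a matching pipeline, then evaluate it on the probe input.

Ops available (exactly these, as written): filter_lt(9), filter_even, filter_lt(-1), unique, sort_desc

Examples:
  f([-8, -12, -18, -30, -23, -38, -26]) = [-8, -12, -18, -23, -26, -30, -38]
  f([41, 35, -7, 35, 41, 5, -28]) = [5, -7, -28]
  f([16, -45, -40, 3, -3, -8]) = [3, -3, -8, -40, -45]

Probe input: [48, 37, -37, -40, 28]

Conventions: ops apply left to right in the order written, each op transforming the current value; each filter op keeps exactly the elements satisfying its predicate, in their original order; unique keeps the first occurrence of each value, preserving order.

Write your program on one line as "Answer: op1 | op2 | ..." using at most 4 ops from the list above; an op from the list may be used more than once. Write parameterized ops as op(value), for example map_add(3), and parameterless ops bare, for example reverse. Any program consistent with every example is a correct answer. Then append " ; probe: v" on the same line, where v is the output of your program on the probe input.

sort_desc | unique | filter_lt(9) ; probe: [-37, -40]

Check, running the answer program on each example:
  [-8, -12, -18, -30, -23, -38, -26] -> [-8, -12, -18, -23, -26, -30, -38] -> [-8, -12, -18, -23, -26, -30, -38] -> [-8, -12, -18, -23, -26, -30, -38]
  [41, 35, -7, 35, 41, 5, -28] -> [41, 41, 35, 35, 5, -7, -28] -> [41, 35, 5, -7, -28] -> [5, -7, -28]
  [16, -45, -40, 3, -3, -8] -> [16, 3, -3, -8, -40, -45] -> [16, 3, -3, -8, -40, -45] -> [3, -3, -8, -40, -45]
  probe: [48, 37, -37, -40, 28] -> [48, 37, 28, -37, -40] -> [48, 37, 28, -37, -40] -> [-37, -40]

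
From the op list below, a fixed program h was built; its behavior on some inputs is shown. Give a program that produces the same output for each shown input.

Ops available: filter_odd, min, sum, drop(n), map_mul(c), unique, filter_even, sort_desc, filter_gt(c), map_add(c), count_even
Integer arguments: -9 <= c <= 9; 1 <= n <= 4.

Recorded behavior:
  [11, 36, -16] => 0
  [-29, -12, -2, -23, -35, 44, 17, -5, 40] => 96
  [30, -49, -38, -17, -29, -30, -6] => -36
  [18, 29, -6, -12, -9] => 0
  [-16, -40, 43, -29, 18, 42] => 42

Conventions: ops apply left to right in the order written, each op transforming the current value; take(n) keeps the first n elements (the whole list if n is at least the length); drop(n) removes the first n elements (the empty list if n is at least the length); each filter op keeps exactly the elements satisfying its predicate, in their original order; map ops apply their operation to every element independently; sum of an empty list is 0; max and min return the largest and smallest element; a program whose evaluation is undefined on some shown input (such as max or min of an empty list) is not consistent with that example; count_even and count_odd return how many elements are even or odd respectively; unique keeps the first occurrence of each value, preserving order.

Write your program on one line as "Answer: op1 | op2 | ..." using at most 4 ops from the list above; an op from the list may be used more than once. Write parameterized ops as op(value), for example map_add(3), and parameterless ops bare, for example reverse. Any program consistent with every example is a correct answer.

drop(3) | drop(2) | sum

Check, running the answer program on each example:
  [11, 36, -16] -> [] -> [] -> 0
  [-29, -12, -2, -23, -35, 44, 17, -5, 40] -> [-23, -35, 44, 17, -5, 40] -> [44, 17, -5, 40] -> 96
  [30, -49, -38, -17, -29, -30, -6] -> [-17, -29, -30, -6] -> [-30, -6] -> -36
  [18, 29, -6, -12, -9] -> [-12, -9] -> [] -> 0
  [-16, -40, 43, -29, 18, 42] -> [-29, 18, 42] -> [42] -> 42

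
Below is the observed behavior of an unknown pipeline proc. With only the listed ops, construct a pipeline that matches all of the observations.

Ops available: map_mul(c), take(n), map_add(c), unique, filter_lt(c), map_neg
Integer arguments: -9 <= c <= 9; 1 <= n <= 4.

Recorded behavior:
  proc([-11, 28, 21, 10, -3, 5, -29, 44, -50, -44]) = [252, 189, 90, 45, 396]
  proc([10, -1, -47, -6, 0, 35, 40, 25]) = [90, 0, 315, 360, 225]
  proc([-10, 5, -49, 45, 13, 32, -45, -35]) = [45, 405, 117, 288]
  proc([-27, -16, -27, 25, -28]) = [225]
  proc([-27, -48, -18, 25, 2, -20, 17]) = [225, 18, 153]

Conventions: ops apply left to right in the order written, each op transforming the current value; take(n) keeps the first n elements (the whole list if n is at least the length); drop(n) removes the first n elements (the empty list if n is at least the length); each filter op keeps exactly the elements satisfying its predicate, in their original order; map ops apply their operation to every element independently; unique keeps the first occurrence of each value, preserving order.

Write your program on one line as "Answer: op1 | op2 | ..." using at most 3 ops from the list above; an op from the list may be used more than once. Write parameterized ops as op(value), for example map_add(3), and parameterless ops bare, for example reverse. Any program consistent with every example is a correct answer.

map_neg | filter_lt(1) | map_mul(-9)

Check, running the answer program on each example:
  [-11, 28, 21, 10, -3, 5, -29, 44, -50, -44] -> [11, -28, -21, -10, 3, -5, 29, -44, 50, 44] -> [-28, -21, -10, -5, -44] -> [252, 189, 90, 45, 396]
  [10, -1, -47, -6, 0, 35, 40, 25] -> [-10, 1, 47, 6, 0, -35, -40, -25] -> [-10, 0, -35, -40, -25] -> [90, 0, 315, 360, 225]
  [-10, 5, -49, 45, 13, 32, -45, -35] -> [10, -5, 49, -45, -13, -32, 45, 35] -> [-5, -45, -13, -32] -> [45, 405, 117, 288]
  [-27, -16, -27, 25, -28] -> [27, 16, 27, -25, 28] -> [-25] -> [225]
  [-27, -48, -18, 25, 2, -20, 17] -> [27, 48, 18, -25, -2, 20, -17] -> [-25, -2, -17] -> [225, 18, 153]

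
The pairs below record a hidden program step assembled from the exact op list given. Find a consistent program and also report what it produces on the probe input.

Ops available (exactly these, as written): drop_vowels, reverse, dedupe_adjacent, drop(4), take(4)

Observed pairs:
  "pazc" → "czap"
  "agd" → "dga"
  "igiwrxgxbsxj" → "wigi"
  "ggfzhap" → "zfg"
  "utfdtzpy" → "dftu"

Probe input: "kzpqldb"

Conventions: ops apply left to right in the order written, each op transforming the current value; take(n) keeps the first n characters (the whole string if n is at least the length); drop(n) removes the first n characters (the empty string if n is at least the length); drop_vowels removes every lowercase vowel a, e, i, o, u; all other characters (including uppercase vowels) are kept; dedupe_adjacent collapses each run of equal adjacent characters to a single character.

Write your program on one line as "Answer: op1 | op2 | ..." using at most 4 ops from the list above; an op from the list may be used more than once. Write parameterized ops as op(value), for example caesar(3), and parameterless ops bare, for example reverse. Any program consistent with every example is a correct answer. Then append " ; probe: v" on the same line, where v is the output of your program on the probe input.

take(4) | reverse | dedupe_adjacent ; probe: "qpzk"

Check, running the answer program on each example:
  "pazc" -> "pazc" -> "czap" -> "czap"
  "agd" -> "agd" -> "dga" -> "dga"
  "igiwrxgxbsxj" -> "igiw" -> "wigi" -> "wigi"
  "ggfzhap" -> "ggfz" -> "zfgg" -> "zfg"
  "utfdtzpy" -> "utfd" -> "dftu" -> "dftu"
  probe: "kzpqldb" -> "kzpq" -> "qpzk" -> "qpzk"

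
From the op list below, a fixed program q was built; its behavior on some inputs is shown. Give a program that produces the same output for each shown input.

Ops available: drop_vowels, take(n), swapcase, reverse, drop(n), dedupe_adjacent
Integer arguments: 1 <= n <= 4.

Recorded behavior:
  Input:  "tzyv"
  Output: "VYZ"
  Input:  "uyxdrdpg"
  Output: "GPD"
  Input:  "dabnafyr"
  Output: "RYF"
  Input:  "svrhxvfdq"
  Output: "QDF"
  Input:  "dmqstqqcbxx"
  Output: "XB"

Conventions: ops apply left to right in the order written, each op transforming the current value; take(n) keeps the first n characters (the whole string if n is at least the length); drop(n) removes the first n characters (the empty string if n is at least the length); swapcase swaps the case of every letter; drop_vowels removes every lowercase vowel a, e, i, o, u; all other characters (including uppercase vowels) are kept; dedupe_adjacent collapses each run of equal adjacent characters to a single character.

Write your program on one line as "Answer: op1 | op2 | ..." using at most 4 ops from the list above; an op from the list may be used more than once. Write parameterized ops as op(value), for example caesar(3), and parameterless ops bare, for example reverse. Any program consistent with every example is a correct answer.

swapcase | reverse | take(3) | dedupe_adjacent

Check, running the answer program on each example:
  "tzyv" -> "TZYV" -> "VYZT" -> "VYZ" -> "VYZ"
  "uyxdrdpg" -> "UYXDRDPG" -> "GPDRDXYU" -> "GPD" -> "GPD"
  "dabnafyr" -> "DABNAFYR" -> "RYFANBAD" -> "RYF" -> "RYF"
  "svrhxvfdq" -> "SVRHXVFDQ" -> "QDFVXHRVS" -> "QDF" -> "QDF"
  "dmqstqqcbxx" -> "DMQSTQQCBXX" -> "XXBCQQTSQMD" -> "XXB" -> "XB"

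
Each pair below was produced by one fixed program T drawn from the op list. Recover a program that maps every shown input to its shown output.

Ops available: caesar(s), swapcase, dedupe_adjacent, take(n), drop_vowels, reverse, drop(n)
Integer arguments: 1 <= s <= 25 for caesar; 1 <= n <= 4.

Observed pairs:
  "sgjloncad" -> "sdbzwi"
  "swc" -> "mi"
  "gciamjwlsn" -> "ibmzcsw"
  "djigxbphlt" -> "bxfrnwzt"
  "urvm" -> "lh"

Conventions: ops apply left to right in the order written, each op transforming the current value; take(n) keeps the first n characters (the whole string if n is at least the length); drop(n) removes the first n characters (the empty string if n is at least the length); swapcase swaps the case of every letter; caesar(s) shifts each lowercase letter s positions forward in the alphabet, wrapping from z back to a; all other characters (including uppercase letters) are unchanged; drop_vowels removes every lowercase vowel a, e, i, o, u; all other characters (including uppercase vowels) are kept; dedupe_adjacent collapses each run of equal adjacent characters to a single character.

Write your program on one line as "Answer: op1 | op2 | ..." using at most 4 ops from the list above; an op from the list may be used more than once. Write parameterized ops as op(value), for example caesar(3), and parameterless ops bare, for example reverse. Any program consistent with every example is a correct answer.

reverse | drop(1) | drop_vowels | caesar(16)

Check, running the answer program on each example:
  "sgjloncad" -> "dacnoljgs" -> "acnoljgs" -> "cnljgs" -> "sdbzwi"
  "swc" -> "cws" -> "ws" -> "ws" -> "mi"
  "gciamjwlsn" -> "nslwjmaicg" -> "slwjmaicg" -> "slwjmcg" -> "ibmzcsw"
  "djigxbphlt" -> "tlhpbxgijd" -> "lhpbxgijd" -> "lhpbxgjd" -> "bxfrnwzt"
  "urvm" -> "mvru" -> "vru" -> "vr" -> "lh"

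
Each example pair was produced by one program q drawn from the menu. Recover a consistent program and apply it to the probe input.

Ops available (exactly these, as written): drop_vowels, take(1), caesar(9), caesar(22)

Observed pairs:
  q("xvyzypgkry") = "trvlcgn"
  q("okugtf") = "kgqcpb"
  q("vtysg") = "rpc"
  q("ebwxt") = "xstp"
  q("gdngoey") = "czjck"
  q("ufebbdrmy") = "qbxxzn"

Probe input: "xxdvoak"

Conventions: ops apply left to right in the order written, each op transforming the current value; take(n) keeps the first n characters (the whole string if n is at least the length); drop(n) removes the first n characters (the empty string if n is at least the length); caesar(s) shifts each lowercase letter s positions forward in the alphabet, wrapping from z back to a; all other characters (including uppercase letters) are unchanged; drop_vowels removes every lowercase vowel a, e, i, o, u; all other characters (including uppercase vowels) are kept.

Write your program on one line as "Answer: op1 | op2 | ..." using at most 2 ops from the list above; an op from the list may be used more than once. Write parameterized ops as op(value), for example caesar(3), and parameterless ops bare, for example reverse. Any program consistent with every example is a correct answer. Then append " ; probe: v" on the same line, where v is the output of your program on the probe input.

caesar(22) | drop_vowels ; probe: "ttzrkwg"

Check, running the answer program on each example:
  "xvyzypgkry" -> "truvulcgnu" -> "trvlcgn"
  "okugtf" -> "kgqcpb" -> "kgqcpb"
  "vtysg" -> "rpuoc" -> "rpc"
  "ebwxt" -> "axstp" -> "xstp"
  "gdngoey" -> "czjckau" -> "czjck"
  "ufebbdrmy" -> "qbaxxzniu" -> "qbxxzn"
  probe: "xxdvoak" -> "ttzrkwg" -> "ttzrkwg"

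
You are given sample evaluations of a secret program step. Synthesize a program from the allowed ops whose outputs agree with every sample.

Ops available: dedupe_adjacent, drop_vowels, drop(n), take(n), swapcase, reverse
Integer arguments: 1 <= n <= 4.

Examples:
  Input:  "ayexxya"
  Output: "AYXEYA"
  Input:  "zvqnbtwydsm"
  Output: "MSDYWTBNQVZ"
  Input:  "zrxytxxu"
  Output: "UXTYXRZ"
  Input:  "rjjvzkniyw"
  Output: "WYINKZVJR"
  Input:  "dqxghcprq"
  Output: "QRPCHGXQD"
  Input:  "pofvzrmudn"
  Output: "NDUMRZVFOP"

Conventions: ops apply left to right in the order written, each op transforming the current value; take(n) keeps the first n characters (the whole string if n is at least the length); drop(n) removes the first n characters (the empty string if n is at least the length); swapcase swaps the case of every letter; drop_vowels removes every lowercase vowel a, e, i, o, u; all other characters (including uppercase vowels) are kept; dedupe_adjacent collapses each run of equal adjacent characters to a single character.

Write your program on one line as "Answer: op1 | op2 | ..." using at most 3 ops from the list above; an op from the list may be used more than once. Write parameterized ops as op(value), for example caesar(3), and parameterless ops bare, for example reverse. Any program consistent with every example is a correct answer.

reverse | swapcase | dedupe_adjacent

Check, running the answer program on each example:
  "ayexxya" -> "ayxxeya" -> "AYXXEYA" -> "AYXEYA"
  "zvqnbtwydsm" -> "msdywtbnqvz" -> "MSDYWTBNQVZ" -> "MSDYWTBNQVZ"
  "zrxytxxu" -> "uxxtyxrz" -> "UXXTYXRZ" -> "UXTYXRZ"
  "rjjvzkniyw" -> "wyinkzvjjr" -> "WYINKZVJJR" -> "WYINKZVJR"
  "dqxghcprq" -> "qrpchgxqd" -> "QRPCHGXQD" -> "QRPCHGXQD"
  "pofvzrmudn" -> "ndumrzvfop" -> "NDUMRZVFOP" -> "NDUMRZVFOP"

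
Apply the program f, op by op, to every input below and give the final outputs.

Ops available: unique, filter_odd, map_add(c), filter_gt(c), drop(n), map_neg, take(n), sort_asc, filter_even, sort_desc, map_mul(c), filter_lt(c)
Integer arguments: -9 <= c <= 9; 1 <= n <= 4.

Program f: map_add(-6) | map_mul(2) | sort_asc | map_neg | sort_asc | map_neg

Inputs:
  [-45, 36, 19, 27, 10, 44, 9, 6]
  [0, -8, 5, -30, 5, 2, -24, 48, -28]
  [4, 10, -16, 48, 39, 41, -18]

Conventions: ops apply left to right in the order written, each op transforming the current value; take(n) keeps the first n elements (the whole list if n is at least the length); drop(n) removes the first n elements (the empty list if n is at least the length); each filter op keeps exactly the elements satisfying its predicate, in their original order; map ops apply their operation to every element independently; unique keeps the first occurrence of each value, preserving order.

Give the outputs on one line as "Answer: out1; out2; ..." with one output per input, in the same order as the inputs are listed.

[76, 60, 42, 26, 8, 6, 0, -102]; [84, -2, -2, -8, -12, -28, -60, -68, -72]; [84, 70, 66, 8, -4, -44, -48]

Execution, op by op:
  [-45, 36, 19, 27, 10, 44, 9, 6] -> [-51, 30, 13, 21, 4, 38, 3, 0] -> [-102, 60, 26, 42, 8, 76, 6, 0] -> [-102, 0, 6, 8, 26, 42, 60, 76] -> [102, 0, -6, -8, -26, -42, -60, -76] -> [-76, -60, -42, -26, -8, -6, 0, 102] -> [76, 60, 42, 26, 8, 6, 0, -102]
  [0, -8, 5, -30, 5, 2, -24, 48, -28] -> [-6, -14, -1, -36, -1, -4, -30, 42, -34] -> [-12, -28, -2, -72, -2, -8, -60, 84, -68] -> [-72, -68, -60, -28, -12, -8, -2, -2, 84] -> [72, 68, 60, 28, 12, 8, 2, 2, -84] -> [-84, 2, 2, 8, 12, 28, 60, 68, 72] -> [84, -2, -2, -8, -12, -28, -60, -68, -72]
  [4, 10, -16, 48, 39, 41, -18] -> [-2, 4, -22, 42, 33, 35, -24] -> [-4, 8, -44, 84, 66, 70, -48] -> [-48, -44, -4, 8, 66, 70, 84] -> [48, 44, 4, -8, -66, -70, -84] -> [-84, -70, -66, -8, 4, 44, 48] -> [84, 70, 66, 8, -4, -44, -48]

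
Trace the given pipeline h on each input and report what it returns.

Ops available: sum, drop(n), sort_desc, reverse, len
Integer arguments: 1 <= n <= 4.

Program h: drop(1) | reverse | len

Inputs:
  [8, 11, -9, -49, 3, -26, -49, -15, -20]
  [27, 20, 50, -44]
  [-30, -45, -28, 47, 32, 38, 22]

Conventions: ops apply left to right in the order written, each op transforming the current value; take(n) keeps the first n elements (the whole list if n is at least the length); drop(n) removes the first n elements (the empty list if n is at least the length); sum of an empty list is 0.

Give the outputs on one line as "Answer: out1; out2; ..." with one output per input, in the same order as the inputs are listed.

8; 3; 6

Execution, op by op:
  [8, 11, -9, -49, 3, -26, -49, -15, -20] -> [11, -9, -49, 3, -26, -49, -15, -20] -> [-20, -15, -49, -26, 3, -49, -9, 11] -> 8
  [27, 20, 50, -44] -> [20, 50, -44] -> [-44, 50, 20] -> 3
  [-30, -45, -28, 47, 32, 38, 22] -> [-45, -28, 47, 32, 38, 22] -> [22, 38, 32, 47, -28, -45] -> 6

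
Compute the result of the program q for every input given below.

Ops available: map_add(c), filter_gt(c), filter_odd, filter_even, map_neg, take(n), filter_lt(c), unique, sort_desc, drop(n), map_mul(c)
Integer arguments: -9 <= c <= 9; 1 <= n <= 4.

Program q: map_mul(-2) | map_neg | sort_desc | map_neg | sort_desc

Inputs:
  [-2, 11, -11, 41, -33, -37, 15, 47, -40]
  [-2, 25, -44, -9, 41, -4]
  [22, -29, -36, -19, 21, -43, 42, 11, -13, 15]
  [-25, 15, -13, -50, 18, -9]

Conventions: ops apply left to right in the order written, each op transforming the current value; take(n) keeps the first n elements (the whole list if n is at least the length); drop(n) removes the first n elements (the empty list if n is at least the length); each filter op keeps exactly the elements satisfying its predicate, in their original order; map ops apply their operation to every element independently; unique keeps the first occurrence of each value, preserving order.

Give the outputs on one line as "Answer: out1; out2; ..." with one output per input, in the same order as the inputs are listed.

[80, 74, 66, 22, 4, -22, -30, -82, -94]; [88, 18, 8, 4, -50, -82]; [86, 72, 58, 38, 26, -22, -30, -42, -44, -84]; [100, 50, 26, 18, -30, -36]

Execution, op by op:
  [-2, 11, -11, 41, -33, -37, 15, 47, -40] -> [4, -22, 22, -82, 66, 74, -30, -94, 80] -> [-4, 22, -22, 82, -66, -74, 30, 94, -80] -> [94, 82, 30, 22, -4, -22, -66, -74, -80] -> [-94, -82, -30, -22, 4, 22, 66, 74, 80] -> [80, 74, 66, 22, 4, -22, -30, -82, -94]
  [-2, 25, -44, -9, 41, -4] -> [4, -50, 88, 18, -82, 8] -> [-4, 50, -88, -18, 82, -8] -> [82, 50, -4, -8, -18, -88] -> [-82, -50, 4, 8, 18, 88] -> [88, 18, 8, 4, -50, -82]
  [22, -29, -36, -19, 21, -43, 42, 11, -13, 15] -> [-44, 58, 72, 38, -42, 86, -84, -22, 26, -30] -> [44, -58, -72, -38, 42, -86, 84, 22, -26, 30] -> [84, 44, 42, 30, 22, -26, -38, -58, -72, -86] -> [-84, -44, -42, -30, -22, 26, 38, 58, 72, 86] -> [86, 72, 58, 38, 26, -22, -30, -42, -44, -84]
  [-25, 15, -13, -50, 18, -9] -> [50, -30, 26, 100, -36, 18] -> [-50, 30, -26, -100, 36, -18] -> [36, 30, -18, -26, -50, -100] -> [-36, -30, 18, 26, 50, 100] -> [100, 50, 26, 18, -30, -36]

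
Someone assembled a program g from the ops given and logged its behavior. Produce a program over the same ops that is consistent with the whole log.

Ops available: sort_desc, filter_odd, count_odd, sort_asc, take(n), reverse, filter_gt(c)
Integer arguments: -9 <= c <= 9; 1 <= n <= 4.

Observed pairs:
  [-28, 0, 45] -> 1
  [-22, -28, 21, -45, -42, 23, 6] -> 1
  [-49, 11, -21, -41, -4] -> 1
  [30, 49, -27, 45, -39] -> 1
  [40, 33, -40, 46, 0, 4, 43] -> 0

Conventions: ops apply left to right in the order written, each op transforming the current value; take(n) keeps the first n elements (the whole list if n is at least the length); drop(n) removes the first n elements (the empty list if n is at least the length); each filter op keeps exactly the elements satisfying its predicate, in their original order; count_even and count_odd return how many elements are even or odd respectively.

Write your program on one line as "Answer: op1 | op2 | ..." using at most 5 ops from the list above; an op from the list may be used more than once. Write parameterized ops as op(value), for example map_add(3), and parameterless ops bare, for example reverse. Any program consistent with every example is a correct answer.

filter_gt(-8) | reverse | sort_asc | take(2) | count_odd

Check, running the answer program on each example:
  [-28, 0, 45] -> [0, 45] -> [45, 0] -> [0, 45] -> [0, 45] -> 1
  [-22, -28, 21, -45, -42, 23, 6] -> [21, 23, 6] -> [6, 23, 21] -> [6, 21, 23] -> [6, 21] -> 1
  [-49, 11, -21, -41, -4] -> [11, -4] -> [-4, 11] -> [-4, 11] -> [-4, 11] -> 1
  [30, 49, -27, 45, -39] -> [30, 49, 45] -> [45, 49, 30] -> [30, 45, 49] -> [30, 45] -> 1
  [40, 33, -40, 46, 0, 4, 43] -> [40, 33, 46, 0, 4, 43] -> [43, 4, 0, 46, 33, 40] -> [0, 4, 33, 40, 43, 46] -> [0, 4] -> 0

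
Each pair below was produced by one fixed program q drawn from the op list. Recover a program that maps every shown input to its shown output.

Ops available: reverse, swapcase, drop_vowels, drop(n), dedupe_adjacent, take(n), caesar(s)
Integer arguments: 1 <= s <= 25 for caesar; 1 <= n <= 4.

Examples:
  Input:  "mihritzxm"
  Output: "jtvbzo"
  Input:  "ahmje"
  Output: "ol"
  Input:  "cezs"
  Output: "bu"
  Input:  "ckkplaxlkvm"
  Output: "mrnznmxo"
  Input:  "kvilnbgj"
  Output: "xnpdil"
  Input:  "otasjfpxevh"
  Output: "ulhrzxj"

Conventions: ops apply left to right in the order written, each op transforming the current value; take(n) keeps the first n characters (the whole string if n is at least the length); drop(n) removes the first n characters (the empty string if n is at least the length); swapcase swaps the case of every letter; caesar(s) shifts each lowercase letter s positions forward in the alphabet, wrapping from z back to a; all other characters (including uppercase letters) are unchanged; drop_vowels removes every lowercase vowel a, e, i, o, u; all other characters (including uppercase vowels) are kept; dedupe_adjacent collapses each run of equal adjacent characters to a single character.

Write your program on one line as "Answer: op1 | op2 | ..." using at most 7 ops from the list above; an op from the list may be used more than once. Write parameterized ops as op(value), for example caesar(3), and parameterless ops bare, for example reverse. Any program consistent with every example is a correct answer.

drop_vowels | reverse | dedupe_adjacent | caesar(2) | reverse | drop(1)

Check, running the answer program on each example:
  "mihritzxm" -> "mhrtzxm" -> "mxztrhm" -> "mxztrhm" -> "ozbvtjo" -> "ojtvbzo" -> "jtvbzo"
  "ahmje" -> "hmj" -> "jmh" -> "jmh" -> "loj" -> "jol" -> "ol"
  "cezs" -> "czs" -> "szc" -> "szc" -> "ube" -> "ebu" -> "bu"
  "ckkplaxlkvm" -> "ckkplxlkvm" -> "mvklxlpkkc" -> "mvklxlpkc" -> "oxmnznrme" -> "emrnznmxo" -> "mrnznmxo"
  "kvilnbgj" -> "kvlnbgj" -> "jgbnlvk" -> "jgbnlvk" -> "lidpnxm" -> "mxnpdil" -> "xnpdil"
  "otasjfpxevh" -> "tsjfpxvh" -> "hvxpfjst" -> "hvxpfjst" -> "jxzrhluv" -> "vulhrzxj" -> "ulhrzxj"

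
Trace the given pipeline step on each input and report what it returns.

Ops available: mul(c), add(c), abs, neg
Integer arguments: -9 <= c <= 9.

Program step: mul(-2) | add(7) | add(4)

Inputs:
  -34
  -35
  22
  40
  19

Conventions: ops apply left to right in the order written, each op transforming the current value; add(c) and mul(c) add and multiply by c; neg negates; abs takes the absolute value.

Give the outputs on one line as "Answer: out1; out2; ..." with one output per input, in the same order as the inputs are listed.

Execution, op by op:
  -34 -> 68 -> 75 -> 79
  -35 -> 70 -> 77 -> 81
  22 -> -44 -> -37 -> -33
  40 -> -80 -> -73 -> -69
  19 -> -38 -> -31 -> -27

79; 81; -33; -69; -27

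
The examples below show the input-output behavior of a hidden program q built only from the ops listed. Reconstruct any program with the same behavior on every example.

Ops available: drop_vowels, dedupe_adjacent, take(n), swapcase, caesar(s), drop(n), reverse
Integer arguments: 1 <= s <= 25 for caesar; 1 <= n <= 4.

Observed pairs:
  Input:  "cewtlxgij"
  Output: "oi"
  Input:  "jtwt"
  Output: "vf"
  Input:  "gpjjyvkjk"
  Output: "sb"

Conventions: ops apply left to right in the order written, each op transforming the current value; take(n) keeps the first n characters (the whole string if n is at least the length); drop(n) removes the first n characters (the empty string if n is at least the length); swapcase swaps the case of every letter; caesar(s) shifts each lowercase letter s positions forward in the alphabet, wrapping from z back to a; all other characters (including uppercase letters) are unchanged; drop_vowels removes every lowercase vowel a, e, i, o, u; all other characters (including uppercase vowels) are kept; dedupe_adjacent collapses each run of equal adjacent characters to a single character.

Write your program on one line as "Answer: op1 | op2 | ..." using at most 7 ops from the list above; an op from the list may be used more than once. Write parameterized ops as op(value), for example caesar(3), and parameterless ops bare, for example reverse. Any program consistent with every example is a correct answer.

drop_vowels | take(2) | reverse | caesar(19) | reverse | caesar(19)

Check, running the answer program on each example:
  "cewtlxgij" -> "cwtlxgj" -> "cw" -> "wc" -> "pv" -> "vp" -> "oi"
  "jtwt" -> "jtwt" -> "jt" -> "tj" -> "mc" -> "cm" -> "vf"
  "gpjjyvkjk" -> "gpjjyvkjk" -> "gp" -> "pg" -> "iz" -> "zi" -> "sb"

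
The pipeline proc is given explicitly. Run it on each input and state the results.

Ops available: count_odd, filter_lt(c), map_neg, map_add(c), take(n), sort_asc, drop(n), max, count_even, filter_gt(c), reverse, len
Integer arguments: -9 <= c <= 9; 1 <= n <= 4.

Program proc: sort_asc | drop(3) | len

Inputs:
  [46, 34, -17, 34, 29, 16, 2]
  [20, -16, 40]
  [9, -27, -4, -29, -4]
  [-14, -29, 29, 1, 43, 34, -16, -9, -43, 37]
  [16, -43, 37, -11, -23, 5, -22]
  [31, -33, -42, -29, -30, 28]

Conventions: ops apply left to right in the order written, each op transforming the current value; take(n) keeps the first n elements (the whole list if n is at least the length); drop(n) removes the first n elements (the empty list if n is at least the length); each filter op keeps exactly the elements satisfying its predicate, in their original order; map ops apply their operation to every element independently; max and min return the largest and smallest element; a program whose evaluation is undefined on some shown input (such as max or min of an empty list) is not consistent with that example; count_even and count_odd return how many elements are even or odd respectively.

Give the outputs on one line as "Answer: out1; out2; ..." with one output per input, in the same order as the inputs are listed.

Execution, op by op:
  [46, 34, -17, 34, 29, 16, 2] -> [-17, 2, 16, 29, 34, 34, 46] -> [29, 34, 34, 46] -> 4
  [20, -16, 40] -> [-16, 20, 40] -> [] -> 0
  [9, -27, -4, -29, -4] -> [-29, -27, -4, -4, 9] -> [-4, 9] -> 2
  [-14, -29, 29, 1, 43, 34, -16, -9, -43, 37] -> [-43, -29, -16, -14, -9, 1, 29, 34, 37, 43] -> [-14, -9, 1, 29, 34, 37, 43] -> 7
  [16, -43, 37, -11, -23, 5, -22] -> [-43, -23, -22, -11, 5, 16, 37] -> [-11, 5, 16, 37] -> 4
  [31, -33, -42, -29, -30, 28] -> [-42, -33, -30, -29, 28, 31] -> [-29, 28, 31] -> 3

4; 0; 2; 7; 4; 3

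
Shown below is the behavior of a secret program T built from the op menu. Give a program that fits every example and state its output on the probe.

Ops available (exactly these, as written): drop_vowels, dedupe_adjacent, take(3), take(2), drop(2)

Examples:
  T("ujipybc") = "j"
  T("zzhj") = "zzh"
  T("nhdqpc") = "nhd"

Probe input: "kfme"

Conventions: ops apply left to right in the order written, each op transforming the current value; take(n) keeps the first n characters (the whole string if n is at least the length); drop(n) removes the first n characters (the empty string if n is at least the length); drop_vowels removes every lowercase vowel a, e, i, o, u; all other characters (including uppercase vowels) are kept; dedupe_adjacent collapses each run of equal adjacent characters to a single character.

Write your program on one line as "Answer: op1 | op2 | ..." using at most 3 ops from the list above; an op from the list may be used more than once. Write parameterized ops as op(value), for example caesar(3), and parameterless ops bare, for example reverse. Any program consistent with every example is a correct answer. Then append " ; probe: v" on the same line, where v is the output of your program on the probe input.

take(3) | drop_vowels ; probe: "kfm"

Check, running the answer program on each example:
  "ujipybc" -> "uji" -> "j"
  "zzhj" -> "zzh" -> "zzh"
  "nhdqpc" -> "nhd" -> "nhd"
  probe: "kfme" -> "kfm" -> "kfm"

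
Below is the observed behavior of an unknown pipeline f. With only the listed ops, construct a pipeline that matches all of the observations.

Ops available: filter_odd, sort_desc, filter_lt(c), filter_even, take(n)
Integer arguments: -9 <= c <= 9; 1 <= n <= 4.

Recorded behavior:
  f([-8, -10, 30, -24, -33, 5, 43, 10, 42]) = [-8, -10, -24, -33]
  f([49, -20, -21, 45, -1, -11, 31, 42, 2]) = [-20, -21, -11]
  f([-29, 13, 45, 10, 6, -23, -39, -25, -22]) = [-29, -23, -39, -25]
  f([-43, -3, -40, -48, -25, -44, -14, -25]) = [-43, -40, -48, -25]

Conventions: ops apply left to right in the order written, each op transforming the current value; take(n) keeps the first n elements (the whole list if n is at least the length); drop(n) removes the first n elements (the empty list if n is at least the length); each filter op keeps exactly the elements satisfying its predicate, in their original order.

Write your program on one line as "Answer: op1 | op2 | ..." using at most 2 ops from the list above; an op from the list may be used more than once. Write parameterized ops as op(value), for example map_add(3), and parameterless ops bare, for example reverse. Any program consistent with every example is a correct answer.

filter_lt(-7) | take(4)

Check, running the answer program on each example:
  [-8, -10, 30, -24, -33, 5, 43, 10, 42] -> [-8, -10, -24, -33] -> [-8, -10, -24, -33]
  [49, -20, -21, 45, -1, -11, 31, 42, 2] -> [-20, -21, -11] -> [-20, -21, -11]
  [-29, 13, 45, 10, 6, -23, -39, -25, -22] -> [-29, -23, -39, -25, -22] -> [-29, -23, -39, -25]
  [-43, -3, -40, -48, -25, -44, -14, -25] -> [-43, -40, -48, -25, -44, -14, -25] -> [-43, -40, -48, -25]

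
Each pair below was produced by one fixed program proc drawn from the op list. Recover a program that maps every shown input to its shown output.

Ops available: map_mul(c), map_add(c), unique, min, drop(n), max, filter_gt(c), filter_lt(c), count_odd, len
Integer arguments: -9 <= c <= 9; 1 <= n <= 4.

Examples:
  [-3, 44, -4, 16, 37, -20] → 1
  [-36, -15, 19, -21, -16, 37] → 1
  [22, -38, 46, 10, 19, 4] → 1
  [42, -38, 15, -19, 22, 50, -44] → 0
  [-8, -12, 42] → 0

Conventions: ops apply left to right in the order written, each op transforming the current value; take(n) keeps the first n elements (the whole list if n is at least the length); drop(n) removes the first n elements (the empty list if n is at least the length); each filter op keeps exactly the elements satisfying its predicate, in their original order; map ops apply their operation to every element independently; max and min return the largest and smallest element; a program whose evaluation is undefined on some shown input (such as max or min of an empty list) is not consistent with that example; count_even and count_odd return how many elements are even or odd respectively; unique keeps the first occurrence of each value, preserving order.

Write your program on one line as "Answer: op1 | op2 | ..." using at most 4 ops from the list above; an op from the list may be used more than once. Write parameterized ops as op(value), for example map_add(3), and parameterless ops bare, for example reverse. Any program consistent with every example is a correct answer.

drop(2) | drop(1) | filter_gt(-1) | count_odd

Check, running the answer program on each example:
  [-3, 44, -4, 16, 37, -20] -> [-4, 16, 37, -20] -> [16, 37, -20] -> [16, 37] -> 1
  [-36, -15, 19, -21, -16, 37] -> [19, -21, -16, 37] -> [-21, -16, 37] -> [37] -> 1
  [22, -38, 46, 10, 19, 4] -> [46, 10, 19, 4] -> [10, 19, 4] -> [10, 19, 4] -> 1
  [42, -38, 15, -19, 22, 50, -44] -> [15, -19, 22, 50, -44] -> [-19, 22, 50, -44] -> [22, 50] -> 0
  [-8, -12, 42] -> [42] -> [] -> [] -> 0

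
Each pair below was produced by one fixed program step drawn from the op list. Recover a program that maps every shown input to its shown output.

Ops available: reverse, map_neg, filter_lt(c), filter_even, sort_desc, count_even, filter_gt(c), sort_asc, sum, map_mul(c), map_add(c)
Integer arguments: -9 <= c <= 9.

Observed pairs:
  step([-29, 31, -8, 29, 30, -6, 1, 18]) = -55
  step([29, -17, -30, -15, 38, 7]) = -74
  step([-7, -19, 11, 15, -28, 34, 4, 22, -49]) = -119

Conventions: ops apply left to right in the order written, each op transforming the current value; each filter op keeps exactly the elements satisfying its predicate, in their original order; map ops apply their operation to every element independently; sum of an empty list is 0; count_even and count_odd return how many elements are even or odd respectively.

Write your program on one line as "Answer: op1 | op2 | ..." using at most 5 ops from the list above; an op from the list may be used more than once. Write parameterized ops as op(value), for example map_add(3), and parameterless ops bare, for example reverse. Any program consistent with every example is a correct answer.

reverse | filter_lt(1) | map_add(-4) | sum

Check, running the answer program on each example:
  [-29, 31, -8, 29, 30, -6, 1, 18] -> [18, 1, -6, 30, 29, -8, 31, -29] -> [-6, -8, -29] -> [-10, -12, -33] -> -55
  [29, -17, -30, -15, 38, 7] -> [7, 38, -15, -30, -17, 29] -> [-15, -30, -17] -> [-19, -34, -21] -> -74
  [-7, -19, 11, 15, -28, 34, 4, 22, -49] -> [-49, 22, 4, 34, -28, 15, 11, -19, -7] -> [-49, -28, -19, -7] -> [-53, -32, -23, -11] -> -119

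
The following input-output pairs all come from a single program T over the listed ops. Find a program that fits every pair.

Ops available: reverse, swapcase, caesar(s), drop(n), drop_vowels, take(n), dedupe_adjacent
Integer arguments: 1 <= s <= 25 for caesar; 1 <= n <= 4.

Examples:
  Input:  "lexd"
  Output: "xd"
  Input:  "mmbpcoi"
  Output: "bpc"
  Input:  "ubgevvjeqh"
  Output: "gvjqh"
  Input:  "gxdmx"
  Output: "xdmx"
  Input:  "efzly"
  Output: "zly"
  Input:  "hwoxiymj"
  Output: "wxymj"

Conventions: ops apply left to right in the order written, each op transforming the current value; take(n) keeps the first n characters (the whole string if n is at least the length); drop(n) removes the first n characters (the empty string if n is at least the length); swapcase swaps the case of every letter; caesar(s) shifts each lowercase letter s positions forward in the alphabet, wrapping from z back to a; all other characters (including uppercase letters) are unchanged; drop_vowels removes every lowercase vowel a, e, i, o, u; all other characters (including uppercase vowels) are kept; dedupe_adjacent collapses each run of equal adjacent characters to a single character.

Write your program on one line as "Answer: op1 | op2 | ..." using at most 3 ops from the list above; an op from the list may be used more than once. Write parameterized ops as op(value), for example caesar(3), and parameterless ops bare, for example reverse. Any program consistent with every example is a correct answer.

drop_vowels | dedupe_adjacent | drop(1)

Check, running the answer program on each example:
  "lexd" -> "lxd" -> "lxd" -> "xd"
  "mmbpcoi" -> "mmbpc" -> "mbpc" -> "bpc"
  "ubgevvjeqh" -> "bgvvjqh" -> "bgvjqh" -> "gvjqh"
  "gxdmx" -> "gxdmx" -> "gxdmx" -> "xdmx"
  "efzly" -> "fzly" -> "fzly" -> "zly"
  "hwoxiymj" -> "hwxymj" -> "hwxymj" -> "wxymj"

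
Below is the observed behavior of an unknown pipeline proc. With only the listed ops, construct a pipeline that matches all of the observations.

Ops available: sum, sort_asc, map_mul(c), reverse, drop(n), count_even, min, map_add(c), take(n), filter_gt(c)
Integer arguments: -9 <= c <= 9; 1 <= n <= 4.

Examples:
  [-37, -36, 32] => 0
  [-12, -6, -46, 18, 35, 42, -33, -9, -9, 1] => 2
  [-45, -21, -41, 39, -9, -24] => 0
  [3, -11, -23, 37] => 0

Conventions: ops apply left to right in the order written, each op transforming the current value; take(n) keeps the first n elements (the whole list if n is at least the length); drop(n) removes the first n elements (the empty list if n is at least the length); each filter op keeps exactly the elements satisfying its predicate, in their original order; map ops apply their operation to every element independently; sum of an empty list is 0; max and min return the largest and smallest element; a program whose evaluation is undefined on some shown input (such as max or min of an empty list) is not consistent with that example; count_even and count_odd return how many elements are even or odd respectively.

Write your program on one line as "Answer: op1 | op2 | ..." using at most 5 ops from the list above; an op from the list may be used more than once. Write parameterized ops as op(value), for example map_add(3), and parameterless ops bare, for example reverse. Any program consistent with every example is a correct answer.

sort_asc | drop(2) | drop(2) | drop(2) | count_even

Check, running the answer program on each example:
  [-37, -36, 32] -> [-37, -36, 32] -> [32] -> [] -> [] -> 0
  [-12, -6, -46, 18, 35, 42, -33, -9, -9, 1] -> [-46, -33, -12, -9, -9, -6, 1, 18, 35, 42] -> [-12, -9, -9, -6, 1, 18, 35, 42] -> [-9, -6, 1, 18, 35, 42] -> [1, 18, 35, 42] -> 2
  [-45, -21, -41, 39, -9, -24] -> [-45, -41, -24, -21, -9, 39] -> [-24, -21, -9, 39] -> [-9, 39] -> [] -> 0
  [3, -11, -23, 37] -> [-23, -11, 3, 37] -> [3, 37] -> [] -> [] -> 0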